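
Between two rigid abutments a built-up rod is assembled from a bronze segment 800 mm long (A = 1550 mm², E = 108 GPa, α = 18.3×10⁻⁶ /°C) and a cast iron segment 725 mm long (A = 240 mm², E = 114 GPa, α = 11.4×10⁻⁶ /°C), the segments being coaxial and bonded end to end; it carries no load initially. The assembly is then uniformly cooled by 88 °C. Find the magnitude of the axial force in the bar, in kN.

P ≈ 64.4 kN (tensile)

With the walls removed the bar would change length by δ_free = Σ αᵢΔT Lᵢ = 18.3×10⁻⁶×88×800 + 11.4×10⁻⁶×88×725 = 2.016 mm.
The rigid supports impose zero overall length change; the single axial force P common to all segments must satisfy P Σ Lᵢ/(AᵢEᵢ) = δ_free.
The series flexibility is Σ Lᵢ/(AᵢEᵢ) = 800/(1550×108×10³) + 725/(240×114×10³) = 3.128×10⁻⁵ mm/N.
P = 2.016 / 3.128×10⁻⁵ = 64440 N = 64.44 kN, tensile.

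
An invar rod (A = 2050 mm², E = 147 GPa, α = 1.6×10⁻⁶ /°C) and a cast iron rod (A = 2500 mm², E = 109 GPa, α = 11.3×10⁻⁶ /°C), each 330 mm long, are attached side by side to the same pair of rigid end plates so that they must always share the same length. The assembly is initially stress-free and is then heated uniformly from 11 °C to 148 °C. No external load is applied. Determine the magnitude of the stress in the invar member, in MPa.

Equilibrium of a rigid end plate with no external load gives equal and opposite internal forces ±P in the two members. Since α_{cast iron} > α_{invar}, heating drives the cast iron into compression and the invar into tension.
Equating the net (thermal + elastic) strains gives |α₁ − α₂|·ΔT = P·[1/(A₁E₁) + 1/(A₂E₂)].
|α₁ − α₂|·ΔT = 9.7×10⁻⁶ × 137 = 0.001329.
1/(A₁E₁) + 1/(A₂E₂) = 1/(2050×147×10³) + 1/(2500×109×10³) = 6.988×10⁻⁹ N⁻¹.
So P = 0.001329 / 6.988×10⁻⁹ = 190.2 kN.
σ_{invar} = P/A₁ = 190200/2050 = 92.76 MPa, tensile.

σ ≈ 92.8 MPa (tensile)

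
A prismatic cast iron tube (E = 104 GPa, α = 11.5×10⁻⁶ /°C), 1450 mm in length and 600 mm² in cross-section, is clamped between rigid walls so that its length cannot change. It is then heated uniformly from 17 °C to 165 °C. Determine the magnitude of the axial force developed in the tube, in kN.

P ≈ 106 kN (compressive)

Full restraint means ε = 0, so the stress is σ = EαΔT = 104×10³ × 11.5×10⁻⁶ × 148 = 177 MPa.
Then P = σA = 177 × 600 mm² = 106.2 kN, compressive.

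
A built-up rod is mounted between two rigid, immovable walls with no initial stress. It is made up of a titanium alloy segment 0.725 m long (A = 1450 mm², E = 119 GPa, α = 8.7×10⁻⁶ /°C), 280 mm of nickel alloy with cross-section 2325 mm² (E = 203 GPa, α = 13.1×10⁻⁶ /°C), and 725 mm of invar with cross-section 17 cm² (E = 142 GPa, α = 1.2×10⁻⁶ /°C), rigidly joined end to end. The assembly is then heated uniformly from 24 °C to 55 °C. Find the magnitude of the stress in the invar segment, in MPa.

σ ≈ 25.4 MPa (compressive)

If the supports were absent, the total length change would be Σ αᵢΔT Lᵢ = 8.7×10⁻⁶×31×725 + 13.1×10⁻⁶×31×280 + 1.2×10⁻⁶×31×725 = 0.3362 mm.
The rigid supports impose zero overall length change; the single axial force P common to all segments must satisfy P Σ Lᵢ/(AᵢEᵢ) = δ_free.
The series flexibility is Σ Lᵢ/(AᵢEᵢ) = 725/(1450×119×10³) + 280/(2325×203×10³) + 725/(1700×142×10³) = 7.798×10⁻⁶ mm/N.
P = 0.3362 / 7.798×10⁻⁶ = 43110 N = 43.11 kN, compressive.
σ_{invar} = P / A = 43110 / 1700 = 25.36 MPa.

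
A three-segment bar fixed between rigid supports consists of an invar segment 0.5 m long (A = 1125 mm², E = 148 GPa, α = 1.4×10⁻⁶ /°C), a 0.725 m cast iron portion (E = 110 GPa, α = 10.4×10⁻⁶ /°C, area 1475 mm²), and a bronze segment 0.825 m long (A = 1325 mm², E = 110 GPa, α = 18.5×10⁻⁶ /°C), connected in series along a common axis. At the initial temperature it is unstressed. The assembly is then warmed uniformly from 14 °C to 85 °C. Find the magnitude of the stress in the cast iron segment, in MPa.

If the supports were absent, the total length change would be Σ αᵢΔT Lᵢ = 1.4×10⁻⁶×71×500 + 10.4×10⁻⁶×71×725 + 18.5×10⁻⁶×71×825 = 1.669 mm.
The rigid supports impose zero overall length change; the single axial force P common to all segments must satisfy P Σ Lᵢ/(AᵢEᵢ) = δ_free.
Σ Lᵢ/(AᵢEᵢ) = 500/(1125×148×10³) + 725/(1475×110×10³) + 825/(1325×110×10³) = 1.313×10⁻⁵ mm/N.
So P = 1.669 / 1.313×10⁻⁵ = 127.1 kN, compressive.
σ_{cast iron} = P / A = 127100 / 1475 = 86.15 MPa.

σ ≈ 86.2 MPa (compressive)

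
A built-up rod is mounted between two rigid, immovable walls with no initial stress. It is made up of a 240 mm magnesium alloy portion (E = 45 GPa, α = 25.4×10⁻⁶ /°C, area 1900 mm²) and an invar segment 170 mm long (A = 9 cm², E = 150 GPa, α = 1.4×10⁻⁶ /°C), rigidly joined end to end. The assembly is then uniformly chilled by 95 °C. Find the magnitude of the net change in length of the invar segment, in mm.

|ΔL| ≈ 0.164 mm

Free thermal contraction of the whole bar: Σ αᵢΔT Lᵢ = 25.4×10⁻⁶×95×240 + 1.4×10⁻⁶×95×170 = 0.6017 mm.
The walls prevent any net length change, so an axial force P (same in every segment) develops. Compatibility: P · Σ Lᵢ/(AᵢEᵢ) = δ_free.
Σ Lᵢ/(AᵢEᵢ) = 240/(1900×45×10³) + 170/(900×150×10³) = 4.066×10⁻⁶ mm/N.
P = 0.6017 / 4.066×10⁻⁶ = 148000 N = 148 kN, tensile.
For the invar segment, free thermal change = 1.4×10⁻⁶×95×170 = 0.02261 mm and elastic change from P = 148000×170/(900×150×10³) = 0.1863 mm; these oppose, so the net change is 0.164 mm (segment lengthens).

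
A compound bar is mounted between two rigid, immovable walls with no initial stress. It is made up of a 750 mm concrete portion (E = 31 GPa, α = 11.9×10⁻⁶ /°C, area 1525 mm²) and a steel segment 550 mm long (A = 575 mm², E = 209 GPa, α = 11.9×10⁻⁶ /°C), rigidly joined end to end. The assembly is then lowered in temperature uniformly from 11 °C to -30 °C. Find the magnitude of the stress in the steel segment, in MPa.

σ ≈ 54 MPa (tensile)

With the walls removed the bar would change length by δ_free = Σ αᵢΔT Lᵢ = 11.9×10⁻⁶×41×750 + 11.9×10⁻⁶×41×550 = 0.6343 mm.
The walls prevent any net length change, so an axial force P (same in every segment) develops. Compatibility: P · Σ Lᵢ/(AᵢEᵢ) = δ_free.
Σ Lᵢ/(AᵢEᵢ) = 750/(1525×31×10³) + 550/(575×209×10³) = 2.044×10⁻⁵ mm/N.
P = 0.6343 / 2.044×10⁻⁵ = 31030 N = 31.03 kN, tensile.
σ_{steel} = P / A = 31030 / 575 = 53.96 MPa.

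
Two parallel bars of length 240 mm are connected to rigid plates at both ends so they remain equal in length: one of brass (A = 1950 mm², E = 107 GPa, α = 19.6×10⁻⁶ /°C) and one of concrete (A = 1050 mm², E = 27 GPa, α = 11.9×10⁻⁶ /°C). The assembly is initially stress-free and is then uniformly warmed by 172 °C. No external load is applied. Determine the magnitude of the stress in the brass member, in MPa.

σ ≈ 17 MPa (compressive)

Equilibrium of a rigid end plate with no external load gives equal and opposite internal forces ±P in the two members. Since α_{brass} > α_{concrete}, heating drives the brass into compression and the concrete into tension.
Setting the final lengths equal and cancelling L: (α₁ − α₂)ΔT = P/(A₁E₁) + P/(A₂E₂).
|α₁ − α₂|·ΔT = 7.7×10⁻⁶ × 172 = 0.001324.
1/(A₁E₁) + 1/(A₂E₂) = 1/(1950×107×10³) + 1/(1050×27×10³) = 4.007×10⁻⁸ N⁻¹.
P = 0.001324 / 4.007×10⁻⁸ = 33060 N = 33.06 kN.
σ_{brass} = P/A₁ = 33060/1950 = 16.95 MPa, compressive.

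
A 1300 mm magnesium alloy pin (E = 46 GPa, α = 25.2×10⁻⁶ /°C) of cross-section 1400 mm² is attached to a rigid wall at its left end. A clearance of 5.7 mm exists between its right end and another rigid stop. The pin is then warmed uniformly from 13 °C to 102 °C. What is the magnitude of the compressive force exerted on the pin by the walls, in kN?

P ≈ 0 kN

If the wall were absent the pin would grow by αΔT L = 25.2×10⁻⁶ × 89 × 1300 = 2.916 mm.
This is smaller than the 5.7 mm clearance, so the pin expands freely without reaching the stop — the stress is zero.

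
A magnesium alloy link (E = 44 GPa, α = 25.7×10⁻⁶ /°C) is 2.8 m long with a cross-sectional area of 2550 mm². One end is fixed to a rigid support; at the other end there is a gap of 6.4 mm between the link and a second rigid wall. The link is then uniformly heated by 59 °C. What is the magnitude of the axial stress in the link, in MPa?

σ ≈ 0 MPa

Free thermal elongation = αΔT L = 25.7×10⁻⁶ × 59 × 2800 = 4.246 mm.
Since δ_free = 4.25 mm is less than the 6.4 mm gap, the link never touches the wall. No axial force develops.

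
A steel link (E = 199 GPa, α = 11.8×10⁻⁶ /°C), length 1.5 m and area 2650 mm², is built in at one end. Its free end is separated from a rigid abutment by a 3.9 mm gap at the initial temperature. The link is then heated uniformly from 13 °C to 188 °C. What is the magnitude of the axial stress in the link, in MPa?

σ ≈ 0 MPa

Unrestrained expansion: δ_free = αΔT L = 11.8×10⁻⁶ × 175 × 1500 = 3.098 mm.
This is smaller than the 3.9 mm clearance, so the link expands freely without reaching the stop — the stress is zero.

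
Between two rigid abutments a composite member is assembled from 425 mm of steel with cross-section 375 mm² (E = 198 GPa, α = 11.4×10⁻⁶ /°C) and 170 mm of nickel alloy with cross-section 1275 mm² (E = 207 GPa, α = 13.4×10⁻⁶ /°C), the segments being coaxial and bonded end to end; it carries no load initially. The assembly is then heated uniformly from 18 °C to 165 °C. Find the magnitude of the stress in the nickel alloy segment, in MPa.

σ ≈ 129 MPa (compressive)

With the walls removed the bar would change length by δ_free = Σ αᵢΔT Lᵢ = 11.4×10⁻⁶×147×425 + 13.4×10⁻⁶×147×170 = 1.047 mm.
The walls prevent any net length change, so an axial force P (same in every segment) develops. Compatibility: P · Σ Lᵢ/(AᵢEᵢ) = δ_free.
Σ Lᵢ/(AᵢEᵢ) = 425/(375×198×10³) + 170/(1275×207×10³) = 6.368×10⁻⁶ mm/N.
So P = 1.047 / 6.368×10⁻⁶ = 164.4 kN, compressive.
σ_{nickel alloy} = P / A = 164400 / 1275 = 129 MPa.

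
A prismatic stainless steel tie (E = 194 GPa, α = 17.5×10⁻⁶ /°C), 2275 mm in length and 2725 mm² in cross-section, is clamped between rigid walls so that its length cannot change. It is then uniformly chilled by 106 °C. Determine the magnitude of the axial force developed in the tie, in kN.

P ≈ 981 kN (tensile)

With zero net strain, σ = E·αΔT = 194 GPa × 17.5×10⁻⁶ × 106 = 359.9 MPa.
Then P = σA = 359.9 × 2725 mm² = 980.6 kN, tensile.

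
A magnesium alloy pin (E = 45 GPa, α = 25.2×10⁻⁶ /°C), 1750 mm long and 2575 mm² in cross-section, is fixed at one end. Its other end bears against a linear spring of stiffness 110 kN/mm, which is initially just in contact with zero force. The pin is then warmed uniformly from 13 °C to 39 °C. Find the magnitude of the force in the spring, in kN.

If the spring were absent the pin would lengthen by αΔT L = 25.2×10⁻⁶ × 26 × 1750 = 1.147 mm.
With a force P in the spring, the elastic change of the pin is PL/(AE) and that of the spring is P/k; compatibility requires their sum to equal δ_free.
So P = δ_free / [L/(AE) + 1/k] = 1.147 / [ 1750/(2575×45×10³) + 1/(110×10³) ].
P = 1.147 / 2.419×10⁻⁵ = 47390 N.

P ≈ 47.4 kN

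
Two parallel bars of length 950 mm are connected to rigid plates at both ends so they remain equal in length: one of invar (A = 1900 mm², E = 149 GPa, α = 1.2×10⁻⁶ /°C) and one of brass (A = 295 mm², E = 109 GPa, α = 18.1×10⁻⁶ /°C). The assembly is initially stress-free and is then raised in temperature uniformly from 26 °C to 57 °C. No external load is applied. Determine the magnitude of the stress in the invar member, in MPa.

Both members must finish at the same length. With the larger α, the brass tends to over-expand; the plates restrain it, putting the brass in compression and the invar in tension. With no external load the two internal forces are equal and opposite, magnitude P.
Compatibility of the two members (thermal + elastic change equal): (α₁ − α₂)ΔT = P·[1/(A₁E₁) + 1/(A₂E₂)].
|α₁ − α₂|·ΔT = 16.9×10⁻⁶ × 31 = 0.0005239.
1/(A₁E₁) + 1/(A₂E₂) = 1/(1900×149×10³) + 1/(295×109×10³) = 3.463×10⁻⁸ N⁻¹.
So P = 0.0005239 / 3.463×10⁻⁸ = 15.13 kN.
σ_{invar} = P/A₁ = 15130/1900 = 7.962 MPa, tensile.

σ ≈ 7.96 MPa (tensile)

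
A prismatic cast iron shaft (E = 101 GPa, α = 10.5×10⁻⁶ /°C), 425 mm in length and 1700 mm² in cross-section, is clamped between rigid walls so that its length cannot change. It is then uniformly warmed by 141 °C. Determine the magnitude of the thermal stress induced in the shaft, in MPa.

σ ≈ 150 MPa (compressive)

The supports are rigid, so the total axial strain is zero. The restrained thermal strain is ε = αΔT = 10.5×10⁻⁶ × 141 = 1480.5×10⁻⁶.
σ = EαΔT = 101×10³ × 10.5×10⁻⁶ × 141 = 149.5 MPa (compressive; the shaft is trying to expand).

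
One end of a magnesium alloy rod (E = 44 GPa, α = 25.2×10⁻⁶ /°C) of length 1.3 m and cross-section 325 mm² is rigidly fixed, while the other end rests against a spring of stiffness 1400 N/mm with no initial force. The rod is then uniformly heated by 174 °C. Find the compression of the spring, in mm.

δ ≈ 5.06 mm

If the spring were absent the rod would lengthen by αΔT L = 25.2×10⁻⁶ × 174 × 1300 = 5.7 mm.
Let P be the compressive force at the spring. The rod shortens elastically by PL/(AE) and the spring compresses by P/k; together these equal δ_free.
P [ L/(AE) + 1/k ] = δ_free → P [ 1300/(325×44×10³) + 1/(1400) ] = 5.7.
P = 5.7 / 0.0008052 = 7079 N.
Spring compression = P/k = 7079/(1400) = 5.057 mm.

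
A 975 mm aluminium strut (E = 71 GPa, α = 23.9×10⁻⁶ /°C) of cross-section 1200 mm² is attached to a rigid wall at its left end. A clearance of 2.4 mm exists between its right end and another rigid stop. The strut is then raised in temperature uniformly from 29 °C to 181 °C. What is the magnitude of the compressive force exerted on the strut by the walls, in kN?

Unrestrained expansion: δ_free = αΔT L = 23.9×10⁻⁶ × 152 × 975 = 3.542 mm.
After closing the 2.4 mm clearance, 3.542 − 2.4 = 1.142 mm of expansion remains to be suppressed by the wall.
Compatibility: PL/(AE) = 1.142 mm, so σ = P/A = E × (1.142/975) = 83.16 MPa.
Force on the wall = σA = 83.16 × 1200 mm² = 99.79 kN.

P ≈ 99.8 kN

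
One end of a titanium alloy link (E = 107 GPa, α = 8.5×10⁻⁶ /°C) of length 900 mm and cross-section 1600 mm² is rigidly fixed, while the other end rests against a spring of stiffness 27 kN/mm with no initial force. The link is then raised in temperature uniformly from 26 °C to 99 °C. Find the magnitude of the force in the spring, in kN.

Free thermal expansion: δ_free = αΔT L = 8.5×10⁻⁶ × 73 × 900 = 0.5585 mm.
With a force P in the spring, the elastic change of the link is PL/(AE) and that of the spring is P/k; compatibility requires their sum to equal δ_free.
So P = δ_free / [L/(AE) + 1/k] = 0.5585 / [ 900/(1600×107×10³) + 1/(27×10³) ].
P = 0.5585 / 4.229×10⁻⁵ = 13200 N.

P ≈ 13.2 kN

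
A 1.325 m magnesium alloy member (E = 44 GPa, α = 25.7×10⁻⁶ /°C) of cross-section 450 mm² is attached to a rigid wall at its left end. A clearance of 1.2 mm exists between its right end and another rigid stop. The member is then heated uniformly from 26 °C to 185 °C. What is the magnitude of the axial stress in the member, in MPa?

If the wall were absent the member would grow by αΔT L = 25.7×10⁻⁶ × 159 × 1325 = 5.414 mm.
After closing the 1.2 mm clearance, 5.414 − 1.2 = 4.214 mm of expansion remains to be suppressed by the wall.
So σ = E(δ_free − g)/L = 44×10³ × 4.214/1325 = 139.9 MPa.

σ ≈ 140 MPa (compressive)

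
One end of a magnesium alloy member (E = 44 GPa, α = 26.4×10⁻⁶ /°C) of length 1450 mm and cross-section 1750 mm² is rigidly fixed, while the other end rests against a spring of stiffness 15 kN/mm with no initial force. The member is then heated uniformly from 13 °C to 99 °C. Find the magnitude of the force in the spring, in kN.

Free thermal expansion: δ_free = αΔT L = 26.4×10⁻⁶ × 86 × 1450 = 3.292 mm.
With a force P in the spring, the elastic change of the member is PL/(AE) and that of the spring is P/k; compatibility requires their sum to equal δ_free.
P [ L/(AE) + 1/k ] = δ_free → P [ 1450/(1750×44×10³) + 1/(15×10³) ] = 3.292.
P = 3.292 / 8.55×10⁻⁵ = 38500 N.

P ≈ 38.5 kN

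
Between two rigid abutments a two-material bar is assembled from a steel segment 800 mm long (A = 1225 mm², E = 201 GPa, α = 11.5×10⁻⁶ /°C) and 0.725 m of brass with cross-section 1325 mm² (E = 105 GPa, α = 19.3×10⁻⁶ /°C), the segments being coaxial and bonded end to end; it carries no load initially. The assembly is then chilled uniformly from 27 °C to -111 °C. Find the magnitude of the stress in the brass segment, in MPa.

With the walls removed the bar would change length by δ_free = Σ αᵢΔT Lᵢ = 11.5×10⁻⁶×138×800 + 19.3×10⁻⁶×138×725 = 3.201 mm.
The rigid supports impose zero overall length change; the single axial force P common to all segments must satisfy P Σ Lᵢ/(AᵢEᵢ) = δ_free.
The series flexibility is Σ Lᵢ/(AᵢEᵢ) = 800/(1225×201×10³) + 725/(1325×105×10³) = 8.46×10⁻⁶ mm/N.
P = 3.201 / 8.46×10⁻⁶ = 378300 N = 378.3 kN, tensile.
σ_{brass} = P / A = 378300 / 1325 = 285.5 MPa.

σ ≈ 286 MPa (tensile)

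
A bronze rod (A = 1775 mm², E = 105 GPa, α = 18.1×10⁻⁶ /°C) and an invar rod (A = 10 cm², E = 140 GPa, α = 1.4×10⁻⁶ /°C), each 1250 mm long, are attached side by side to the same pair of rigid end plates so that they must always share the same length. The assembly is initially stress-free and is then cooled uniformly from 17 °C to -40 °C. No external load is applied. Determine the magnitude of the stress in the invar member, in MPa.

Equilibrium of a rigid end plate with no external load gives equal and opposite internal forces ±P in the two members. Since α_{bronze} > α_{invar}, cooling drives the bronze into tension and the invar into compression.
Setting the final lengths equal and cancelling L: (α₁ − α₂)ΔT = P/(A₁E₁) + P/(A₂E₂).
|α₁ − α₂|·ΔT = 16.7×10⁻⁶ × 57 = 0.0009519.
1/(A₁E₁) + 1/(A₂E₂) = 1/(1775×105×10³) + 1/(1000×140×10³) = 1.251×10⁻⁸ N⁻¹.
P = 0.0009519 / 1.251×10⁻⁸ = 76100 N = 76.1 kN.
σ_{invar} = P/A₂ = 76100/1000 = 76.1 MPa, compressive.

σ ≈ 76.1 MPa (compressive)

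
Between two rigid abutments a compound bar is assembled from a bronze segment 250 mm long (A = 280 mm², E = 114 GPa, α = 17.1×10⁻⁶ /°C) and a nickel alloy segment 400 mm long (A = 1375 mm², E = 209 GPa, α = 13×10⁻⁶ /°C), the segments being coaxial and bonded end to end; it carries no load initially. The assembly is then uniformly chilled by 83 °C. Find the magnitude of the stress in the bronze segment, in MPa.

σ ≈ 304 MPa (tensile)

With the walls removed the bar would change length by δ_free = Σ αᵢΔT Lᵢ = 17.1×10⁻⁶×83×250 + 13×10⁻⁶×83×400 = 0.7864 mm.
The rigid supports impose zero overall length change; the single axial force P common to all segments must satisfy P Σ Lᵢ/(AᵢEᵢ) = δ_free.
The series flexibility is Σ Lᵢ/(AᵢEᵢ) = 250/(280×114×10³) + 400/(1375×209×10³) = 9.224×10⁻⁶ mm/N.
P = 0.7864 / 9.224×10⁻⁶ = 85260 N = 85.26 kN, tensile.
σ_{bronze} = P / A = 85260 / 280 = 304.5 MPa.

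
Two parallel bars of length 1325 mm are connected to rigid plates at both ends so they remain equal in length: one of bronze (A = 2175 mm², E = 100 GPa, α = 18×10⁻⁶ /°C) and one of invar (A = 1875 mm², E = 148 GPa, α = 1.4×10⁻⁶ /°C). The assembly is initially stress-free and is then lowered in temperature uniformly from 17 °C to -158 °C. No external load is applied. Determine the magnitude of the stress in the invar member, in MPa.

Equilibrium of a rigid end plate with no external load gives equal and opposite internal forces ±P in the two members. Since α_{bronze} > α_{invar}, cooling drives the bronze into tension and the invar into compression.
Equating the net (thermal + elastic) strains gives |α₁ − α₂|·ΔT = P·[1/(A₁E₁) + 1/(A₂E₂)].
|α₁ − α₂|·ΔT = 16.6×10⁻⁶ × 175 = 0.002905.
1/(A₁E₁) + 1/(A₂E₂) = 1/(2175×100×10³) + 1/(1875×148×10³) = 8.201×10⁻⁹ N⁻¹.
So P = 0.002905 / 8.201×10⁻⁹ = 354.2 kN.
σ_{invar} = P/A₂ = 354200/1875 = 188.9 MPa, compressive.

σ ≈ 189 MPa (compressive)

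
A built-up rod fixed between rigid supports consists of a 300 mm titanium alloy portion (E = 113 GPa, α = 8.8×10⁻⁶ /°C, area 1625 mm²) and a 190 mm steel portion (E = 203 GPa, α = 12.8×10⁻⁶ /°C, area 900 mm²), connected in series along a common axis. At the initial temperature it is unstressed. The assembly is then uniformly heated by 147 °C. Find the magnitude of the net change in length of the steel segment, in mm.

Free thermal expansion of the whole bar: Σ αᵢΔT Lᵢ = 8.8×10⁻⁶×147×300 + 12.8×10⁻⁶×147×190 = 0.7456 mm.
The walls prevent any net length change, so an axial force P (same in every segment) develops. Compatibility: P · Σ Lᵢ/(AᵢEᵢ) = δ_free.
The series flexibility is Σ Lᵢ/(AᵢEᵢ) = 300/(1625×113×10³) + 190/(900×203×10³) = 2.674×10⁻⁶ mm/N.
P = 0.7456 / 2.674×10⁻⁶ = 278900 N = 278.9 kN, compressive.
For the steel segment, free thermal change = 12.8×10⁻⁶×147×190 = 0.3575 mm and elastic change from P = 278900×190/(900×203×10³) = 0.29 mm; these oppose, so the net change is 0.0675 mm (segment lengthens).

|ΔL| ≈ 0.0675 mm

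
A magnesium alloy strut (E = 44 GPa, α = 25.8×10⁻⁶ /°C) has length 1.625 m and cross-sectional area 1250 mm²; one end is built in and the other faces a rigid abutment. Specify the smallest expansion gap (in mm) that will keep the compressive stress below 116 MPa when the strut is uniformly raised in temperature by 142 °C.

Free expansion if unrestrained: δ_free = αΔT L = 25.8×10⁻⁶ × 142 × 1625 = 5.953 mm.
A stress of 116 MPa corresponds to the wall pushing the strut back by σL/E = 116×1625/(44×10³) = 4.284 mm.
The gap must absorb the remainder: g_min = 5.953 − 4.284 = 1.669 mm.

g ≈ 1.67 mm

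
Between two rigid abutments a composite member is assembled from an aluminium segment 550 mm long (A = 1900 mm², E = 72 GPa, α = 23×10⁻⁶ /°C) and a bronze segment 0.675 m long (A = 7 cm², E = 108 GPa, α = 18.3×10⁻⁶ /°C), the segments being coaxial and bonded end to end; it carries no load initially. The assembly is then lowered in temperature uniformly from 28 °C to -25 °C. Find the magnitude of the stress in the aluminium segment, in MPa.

σ ≈ 53.9 MPa (tensile)

Free thermal contraction of the whole bar: Σ αᵢΔT Lᵢ = 23×10⁻⁶×53×550 + 18.3×10⁻⁶×53×675 = 1.325 mm.
Since the ends are fixed, an axial force P builds up, equal in every segment, with P · Σ Lᵢ/(AᵢEᵢ) = δ_free.
Σ Lᵢ/(AᵢEᵢ) = 550/(1900×72×10³) + 675/(700×108×10³) = 1.295×10⁻⁵ mm/N.
P = 1.325 / 1.295×10⁻⁵ = 102300 N = 102.3 kN, tensile.
σ_{aluminium} = P / A = 102300 / 1900 = 53.86 MPa.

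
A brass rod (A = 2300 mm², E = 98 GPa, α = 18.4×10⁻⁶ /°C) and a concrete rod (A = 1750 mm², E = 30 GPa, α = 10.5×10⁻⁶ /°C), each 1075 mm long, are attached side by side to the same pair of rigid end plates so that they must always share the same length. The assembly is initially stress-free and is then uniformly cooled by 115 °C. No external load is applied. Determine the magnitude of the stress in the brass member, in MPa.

σ ≈ 16.8 MPa (tensile)

Both members must finish at the same length. With the larger α, the brass tends to over-contract; the plates restrain it, putting the brass in tension and the concrete in compression. With no external load the two internal forces are equal and opposite, magnitude P.
Setting the final lengths equal and cancelling L: (α₁ − α₂)ΔT = P/(A₁E₁) + P/(A₂E₂).
|α₁ − α₂|·ΔT = 7.9×10⁻⁶ × 115 = 0.0009085.
1/(A₁E₁) + 1/(A₂E₂) = 1/(2300×98×10³) + 1/(1750×30×10³) = 2.348×10⁻⁸ N⁻¹.
So P = 0.0009085 / 2.348×10⁻⁸ = 38.69 kN.
σ_{brass} = P/A₁ = 38690/2300 = 16.82 MPa, tensile.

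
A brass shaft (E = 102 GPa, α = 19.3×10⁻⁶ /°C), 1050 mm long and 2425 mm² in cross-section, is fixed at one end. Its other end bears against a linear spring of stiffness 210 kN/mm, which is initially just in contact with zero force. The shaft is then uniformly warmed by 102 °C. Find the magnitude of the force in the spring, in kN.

Free thermal expansion: δ_free = αΔT L = 19.3×10⁻⁶ × 102 × 1050 = 2.067 mm.
With a force P in the spring, the elastic change of the shaft is PL/(AE) and that of the spring is P/k; compatibility requires their sum to equal δ_free.
So P = δ_free / [L/(AE) + 1/k] = 2.067 / [ 1050/(2425×102×10³) + 1/(210×10³) ].
P = 2.067 / 9.007×10⁻⁶ = 229500 N.

P ≈ 229 kN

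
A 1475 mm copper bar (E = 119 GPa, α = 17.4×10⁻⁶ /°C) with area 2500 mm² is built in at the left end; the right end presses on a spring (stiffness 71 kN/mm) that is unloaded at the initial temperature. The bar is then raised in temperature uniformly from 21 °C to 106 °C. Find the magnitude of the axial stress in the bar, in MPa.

σ ≈ 45.8 MPa (compressive)

If the spring were absent the bar would lengthen by αΔT L = 17.4×10⁻⁶ × 85 × 1475 = 2.182 mm.
Let P be the compressive force at the spring. The bar shortens elastically by PL/(AE) and the spring compresses by P/k; together these equal δ_free.
So P = δ_free / [L/(AE) + 1/k] = 2.182 / [ 1475/(2500×119×10³) + 1/(71×10³) ].
P = 2.182 / 1.904×10⁻⁵ = 114600 N.
σ = P/A = 114600/2500 = 45.82 MPa.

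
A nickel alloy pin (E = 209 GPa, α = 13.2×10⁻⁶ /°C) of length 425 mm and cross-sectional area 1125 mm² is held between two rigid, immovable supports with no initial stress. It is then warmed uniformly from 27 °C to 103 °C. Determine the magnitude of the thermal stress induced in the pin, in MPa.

With length fixed, the mechanical strain must cancel the thermal strain αΔT = 13.2×10⁻⁶ × 76 = 1003.2×10⁻⁶.
σ = EαΔT = 209×10³ × 13.2×10⁻⁶ × 76 = 209.7 MPa (compressive; the pin is trying to expand).

σ ≈ 210 MPa (compressive)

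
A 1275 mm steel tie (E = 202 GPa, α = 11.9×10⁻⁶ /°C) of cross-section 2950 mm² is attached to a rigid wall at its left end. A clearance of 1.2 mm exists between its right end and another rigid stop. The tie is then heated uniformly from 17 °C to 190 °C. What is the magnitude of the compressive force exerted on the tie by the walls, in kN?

P ≈ 666 kN

Unrestrained expansion: δ_free = αΔT L = 11.9×10⁻⁶ × 173 × 1275 = 2.625 mm.
After closing the 1.2 mm clearance, 2.625 − 1.2 = 1.425 mm of expansion remains to be suppressed by the wall.
That suppressed elongation corresponds to σ = E·Δ/L = 202×10³ × 1.425/1275 = 225.7 MPa.
P = σA = 225.7 × 2950 = 665.9 kN.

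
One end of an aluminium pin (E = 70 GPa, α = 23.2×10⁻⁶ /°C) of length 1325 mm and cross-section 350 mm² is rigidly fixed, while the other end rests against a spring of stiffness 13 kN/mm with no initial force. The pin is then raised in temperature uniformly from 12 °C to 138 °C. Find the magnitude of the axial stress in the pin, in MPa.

σ ≈ 84.5 MPa (compressive)

If the spring were absent the pin would lengthen by αΔT L = 23.2×10⁻⁶ × 126 × 1325 = 3.873 mm.
With a force P in the spring, the elastic change of the pin is PL/(AE) and that of the spring is P/k; compatibility requires their sum to equal δ_free.
So P = δ_free / [L/(AE) + 1/k] = 3.873 / [ 1325/(350×70×10³) + 1/(13×10³) ].
P = 3.873 / 0.000131 = 29570 N.
σ = P/A = 29570/350 = 84.47 MPa.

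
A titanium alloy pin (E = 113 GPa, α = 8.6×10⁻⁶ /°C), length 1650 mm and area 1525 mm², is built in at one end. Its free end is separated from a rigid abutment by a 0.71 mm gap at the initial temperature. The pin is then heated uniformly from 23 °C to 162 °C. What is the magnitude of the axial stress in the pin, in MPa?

σ ≈ 86.5 MPa (compressive)

Unrestrained expansion: δ_free = αΔT L = 8.6×10⁻⁶ × 139 × 1650 = 1.972 mm.
After closing the 0.71 mm clearance, 1.972 − 0.71 = 1.262 mm of expansion remains to be suppressed by the wall.
So σ = E(δ_free − g)/L = 113×10³ × 1.262/1650 = 86.46 MPa.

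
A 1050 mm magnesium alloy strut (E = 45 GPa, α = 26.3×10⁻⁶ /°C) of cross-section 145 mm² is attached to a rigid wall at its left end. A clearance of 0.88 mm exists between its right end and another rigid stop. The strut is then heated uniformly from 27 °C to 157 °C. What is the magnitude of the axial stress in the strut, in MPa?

Unrestrained expansion: δ_free = αΔT L = 26.3×10⁻⁶ × 130 × 1050 = 3.59 mm.
The gap closes (δ_free > 0.88 mm) and the wall then resists a further 3.59 − 0.88 = 2.71 mm of expansion.
Compatibility: PL/(AE) = 2.71 mm, so σ = P/A = E × (2.71/1050) = 116.1 MPa.

σ ≈ 116 MPa (compressive)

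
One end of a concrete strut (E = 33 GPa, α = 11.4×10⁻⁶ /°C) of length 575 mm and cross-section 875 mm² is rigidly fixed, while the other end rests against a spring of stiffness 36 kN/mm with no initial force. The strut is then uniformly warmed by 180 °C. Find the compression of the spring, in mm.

δ ≈ 0.687 mm

The unrestrained thermal change is αΔT L = 11.4×10⁻⁶ × 180 × 575 = 1.18 mm.
Let P be the compressive force at the spring. The strut shortens elastically by PL/(AE) and the spring compresses by P/k; together these equal δ_free.
So P = δ_free / [L/(AE) + 1/k] = 1.18 / [ 575/(875×33×10³) + 1/(36×10³) ].
P = 1.18 / 4.769×10⁻⁵ = 24740 N.
Spring compression = P/k = 24740/(36×10³) = 0.6872 mm.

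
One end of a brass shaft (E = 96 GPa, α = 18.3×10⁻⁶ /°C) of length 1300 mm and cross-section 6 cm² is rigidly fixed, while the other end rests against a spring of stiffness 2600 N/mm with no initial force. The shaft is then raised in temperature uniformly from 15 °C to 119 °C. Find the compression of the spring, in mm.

δ ≈ 2.34 mm

If the spring were absent the shaft would lengthen by αΔT L = 18.3×10⁻⁶ × 104 × 1300 = 2.474 mm.
Let P be the compressive force at the spring. The shaft shortens elastically by PL/(AE) and the spring compresses by P/k; together these equal δ_free.
P [ L/(AE) + 1/k ] = δ_free → P [ 1300/(600×96×10³) + 1/(2600) ] = 2.474.
P = 2.474 / 0.0004072 = 6076 N.
Spring compression = P/k = 6076/(2600) = 2.337 mm.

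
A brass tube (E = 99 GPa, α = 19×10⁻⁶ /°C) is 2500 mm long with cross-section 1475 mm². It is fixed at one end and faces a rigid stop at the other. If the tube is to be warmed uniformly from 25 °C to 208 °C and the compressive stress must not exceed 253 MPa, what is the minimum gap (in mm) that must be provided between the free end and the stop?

g ≈ 2.3 mm

Free expansion if unrestrained: δ_free = αΔT L = 19×10⁻⁶ × 183 × 2500 = 8.692 mm.
At the allowable stress the elastic shortening the wall may impose is σL/E = 253 × 2500 / (99×10³) = 6.389 mm.
The gap must absorb the remainder: g_min = 8.692 − 6.389 = 2.304 mm.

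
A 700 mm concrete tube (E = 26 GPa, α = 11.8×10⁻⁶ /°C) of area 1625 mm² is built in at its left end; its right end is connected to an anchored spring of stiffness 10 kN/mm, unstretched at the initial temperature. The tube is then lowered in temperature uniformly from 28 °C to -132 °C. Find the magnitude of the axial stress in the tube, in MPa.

σ ≈ 6.98 MPa (tensile)

The unrestrained thermal change is αΔT L = 11.8×10⁻⁶ × 160 × 700 = 1.322 mm.
With a force P in the spring, the elastic change of the tube is PL/(AE) and that of the spring is P/k; compatibility requires their sum to equal δ_free.
P [ L/(AE) + 1/k ] = δ_free → P [ 700/(1625×26×10³) + 1/(10×10³) ] = 1.322.
P = 1.322 / 0.0001166 = 11340 N.
σ = P/A = 11340/1625 = 6.977 MPa.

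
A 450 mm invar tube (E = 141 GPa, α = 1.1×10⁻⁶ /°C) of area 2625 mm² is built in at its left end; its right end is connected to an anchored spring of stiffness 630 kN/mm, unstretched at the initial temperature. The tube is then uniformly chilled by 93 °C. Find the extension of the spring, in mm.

δ ≈ 0.0261 mm

If the spring were absent the tube would shorten by αΔT L = 1.1×10⁻⁶ × 93 × 450 = 0.04603 mm.
With a force P in the spring, the elastic change of the tube is PL/(AE) and that of the spring is P/k; compatibility requires their sum to equal δ_free.
P [ L/(AE) + 1/k ] = δ_free → P [ 450/(2625×141×10³) + 1/(630×10³) ] = 0.04603.
P = 0.04603 / 2.803×10⁻⁶ = 16420 N.
Spring extension = P/k = 16420/(630×10³) = 0.02607 mm.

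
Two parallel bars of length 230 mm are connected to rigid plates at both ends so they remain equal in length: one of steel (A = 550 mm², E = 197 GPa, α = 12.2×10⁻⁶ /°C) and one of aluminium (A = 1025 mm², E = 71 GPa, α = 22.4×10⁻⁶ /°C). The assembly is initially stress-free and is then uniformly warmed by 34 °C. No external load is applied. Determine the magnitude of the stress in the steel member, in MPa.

σ ≈ 27.5 MPa (tensile)

Both members must finish at the same length. With the larger α, the aluminium tends to over-expand; the plates restrain it, putting the aluminium in compression and the steel in tension. With no external load the two internal forces are equal and opposite, magnitude P.
Equating the net (thermal + elastic) strains gives |α₁ − α₂|·ΔT = P·[1/(A₁E₁) + 1/(A₂E₂)].
|α₁ − α₂|·ΔT = 10.2×10⁻⁶ × 34 = 0.0003468.
1/(A₁E₁) + 1/(A₂E₂) = 1/(550×197×10³) + 1/(1025×71×10³) = 2.297×10⁻⁸ N⁻¹.
So P = 0.0003468 / 2.297×10⁻⁸ = 15.1 kN.
σ_{steel} = P/A₁ = 15100/550 = 27.45 MPa, tensile.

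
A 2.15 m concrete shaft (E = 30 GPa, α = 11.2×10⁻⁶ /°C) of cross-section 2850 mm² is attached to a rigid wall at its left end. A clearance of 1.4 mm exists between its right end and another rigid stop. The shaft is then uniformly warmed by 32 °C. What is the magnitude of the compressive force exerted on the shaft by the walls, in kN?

Free thermal elongation = αΔT L = 11.2×10⁻⁶ × 32 × 2150 = 0.7706 mm.
This is smaller than the 1.4 mm clearance, so the shaft expands freely without reaching the stop — the stress is zero.

P ≈ 0 kN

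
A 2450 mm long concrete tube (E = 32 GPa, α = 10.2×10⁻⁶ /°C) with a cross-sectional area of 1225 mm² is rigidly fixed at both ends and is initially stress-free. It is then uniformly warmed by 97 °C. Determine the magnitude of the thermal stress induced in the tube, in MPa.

σ ≈ 31.7 MPa (compressive)

With length fixed, the mechanical strain must cancel the thermal strain αΔT = 10.2×10⁻⁶ × 97 = 989.4×10⁻⁶.
Hence σ = E·αΔT = 32×10³ × 989.4×10⁻⁶ = 31.66 MPa, compressive.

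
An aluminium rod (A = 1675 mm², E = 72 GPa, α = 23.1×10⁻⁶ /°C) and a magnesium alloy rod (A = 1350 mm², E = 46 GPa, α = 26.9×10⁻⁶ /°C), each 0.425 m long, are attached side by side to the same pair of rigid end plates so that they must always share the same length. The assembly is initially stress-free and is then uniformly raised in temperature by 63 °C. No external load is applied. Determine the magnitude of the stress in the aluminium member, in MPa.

Equilibrium of a rigid end plate with no external load gives equal and opposite internal forces ±P in the two members. Since α_{magnesium alloy} > α_{aluminium}, heating drives the magnesium alloy into compression and the aluminium into tension.
Setting the final lengths equal and cancelling L: (α₁ − α₂)ΔT = P/(A₁E₁) + P/(A₂E₂).
|α₁ − α₂|·ΔT = 3.8×10⁻⁶ × 63 = 0.0002394.
1/(A₁E₁) + 1/(A₂E₂) = 1/(1675×72×10³) + 1/(1350×46×10³) = 2.439×10⁻⁸ N⁻¹.
P = 0.0002394 / 2.439×10⁻⁸ = 9814 N = 9.814 kN.
σ_{aluminium} = P/A₁ = 9814/1675 = 5.859 MPa, tensile.

σ ≈ 5.86 MPa (tensile)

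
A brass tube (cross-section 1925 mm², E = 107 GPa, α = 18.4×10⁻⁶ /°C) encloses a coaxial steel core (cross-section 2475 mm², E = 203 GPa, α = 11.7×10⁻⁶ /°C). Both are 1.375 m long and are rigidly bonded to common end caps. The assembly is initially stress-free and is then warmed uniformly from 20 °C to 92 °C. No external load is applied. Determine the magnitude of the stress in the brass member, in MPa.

Both members must finish at the same length. With the larger α, the brass tends to over-expand; the plates restrain it, putting the brass in compression and the steel in tension. With no external load the two internal forces are equal and opposite, magnitude P.
Equating the net (thermal + elastic) strains gives |α₁ − α₂|·ΔT = P·[1/(A₁E₁) + 1/(A₂E₂)].
|α₁ − α₂|·ΔT = 6.7×10⁻⁶ × 72 = 0.0004824.
1/(A₁E₁) + 1/(A₂E₂) = 1/(1925×107×10³) + 1/(2475×203×10³) = 6.845×10⁻⁹ N⁻¹.
So P = 0.0004824 / 6.845×10⁻⁹ = 70.47 kN.
σ_{brass} = P/A₁ = 70470/1925 = 36.61 MPa, compressive.

σ ≈ 36.6 MPa (compressive)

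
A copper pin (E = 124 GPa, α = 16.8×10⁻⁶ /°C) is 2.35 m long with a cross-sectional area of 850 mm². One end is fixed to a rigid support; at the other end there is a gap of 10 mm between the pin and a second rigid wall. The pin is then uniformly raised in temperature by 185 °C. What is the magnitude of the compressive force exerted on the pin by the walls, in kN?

P ≈ 0 kN

If the wall were absent the pin would grow by αΔT L = 16.8×10⁻⁶ × 185 × 2350 = 7.304 mm.
Since δ_free = 7.3 mm is less than the 10 mm gap, the pin never touches the wall. No axial force develops.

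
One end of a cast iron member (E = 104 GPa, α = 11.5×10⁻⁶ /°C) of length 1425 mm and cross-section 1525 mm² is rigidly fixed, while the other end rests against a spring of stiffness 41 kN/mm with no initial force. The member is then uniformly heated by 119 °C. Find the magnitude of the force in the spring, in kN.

If the spring were absent the member would lengthen by αΔT L = 11.5×10⁻⁶ × 119 × 1425 = 1.95 mm.
Let P be the compressive force at the spring. The member shortens elastically by PL/(AE) and the spring compresses by P/k; together these equal δ_free.
P [ L/(AE) + 1/k ] = δ_free → P [ 1425/(1525×104×10³) + 1/(41×10³) ] = 1.95.
P = 1.95 / 3.338×10⁻⁵ = 58430 N.

P ≈ 58.4 kN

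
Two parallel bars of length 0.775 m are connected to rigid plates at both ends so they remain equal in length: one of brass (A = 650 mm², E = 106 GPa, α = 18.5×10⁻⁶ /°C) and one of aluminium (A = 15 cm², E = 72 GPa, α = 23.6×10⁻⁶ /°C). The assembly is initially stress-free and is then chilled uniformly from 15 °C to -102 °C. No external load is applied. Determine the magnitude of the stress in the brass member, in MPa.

σ ≈ 38.6 MPa (compressive)

Equilibrium of a rigid end plate with no external load gives equal and opposite internal forces ±P in the two members. Since α_{aluminium} > α_{brass}, cooling drives the aluminium into tension and the brass into compression.
Compatibility of the two members (thermal + elastic change equal): (α₁ − α₂)ΔT = P·[1/(A₁E₁) + 1/(A₂E₂)].
|α₁ − α₂|·ΔT = 5.1×10⁻⁶ × 117 = 0.0005967.
1/(A₁E₁) + 1/(A₂E₂) = 1/(650×106×10³) + 1/(1500×72×10³) = 2.377×10⁻⁸ N⁻¹.
P = 0.0005967 / 2.377×10⁻⁸ = 25100 N = 25.1 kN.
σ_{brass} = P/A₁ = 25100/650 = 38.62 MPa, compressive.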